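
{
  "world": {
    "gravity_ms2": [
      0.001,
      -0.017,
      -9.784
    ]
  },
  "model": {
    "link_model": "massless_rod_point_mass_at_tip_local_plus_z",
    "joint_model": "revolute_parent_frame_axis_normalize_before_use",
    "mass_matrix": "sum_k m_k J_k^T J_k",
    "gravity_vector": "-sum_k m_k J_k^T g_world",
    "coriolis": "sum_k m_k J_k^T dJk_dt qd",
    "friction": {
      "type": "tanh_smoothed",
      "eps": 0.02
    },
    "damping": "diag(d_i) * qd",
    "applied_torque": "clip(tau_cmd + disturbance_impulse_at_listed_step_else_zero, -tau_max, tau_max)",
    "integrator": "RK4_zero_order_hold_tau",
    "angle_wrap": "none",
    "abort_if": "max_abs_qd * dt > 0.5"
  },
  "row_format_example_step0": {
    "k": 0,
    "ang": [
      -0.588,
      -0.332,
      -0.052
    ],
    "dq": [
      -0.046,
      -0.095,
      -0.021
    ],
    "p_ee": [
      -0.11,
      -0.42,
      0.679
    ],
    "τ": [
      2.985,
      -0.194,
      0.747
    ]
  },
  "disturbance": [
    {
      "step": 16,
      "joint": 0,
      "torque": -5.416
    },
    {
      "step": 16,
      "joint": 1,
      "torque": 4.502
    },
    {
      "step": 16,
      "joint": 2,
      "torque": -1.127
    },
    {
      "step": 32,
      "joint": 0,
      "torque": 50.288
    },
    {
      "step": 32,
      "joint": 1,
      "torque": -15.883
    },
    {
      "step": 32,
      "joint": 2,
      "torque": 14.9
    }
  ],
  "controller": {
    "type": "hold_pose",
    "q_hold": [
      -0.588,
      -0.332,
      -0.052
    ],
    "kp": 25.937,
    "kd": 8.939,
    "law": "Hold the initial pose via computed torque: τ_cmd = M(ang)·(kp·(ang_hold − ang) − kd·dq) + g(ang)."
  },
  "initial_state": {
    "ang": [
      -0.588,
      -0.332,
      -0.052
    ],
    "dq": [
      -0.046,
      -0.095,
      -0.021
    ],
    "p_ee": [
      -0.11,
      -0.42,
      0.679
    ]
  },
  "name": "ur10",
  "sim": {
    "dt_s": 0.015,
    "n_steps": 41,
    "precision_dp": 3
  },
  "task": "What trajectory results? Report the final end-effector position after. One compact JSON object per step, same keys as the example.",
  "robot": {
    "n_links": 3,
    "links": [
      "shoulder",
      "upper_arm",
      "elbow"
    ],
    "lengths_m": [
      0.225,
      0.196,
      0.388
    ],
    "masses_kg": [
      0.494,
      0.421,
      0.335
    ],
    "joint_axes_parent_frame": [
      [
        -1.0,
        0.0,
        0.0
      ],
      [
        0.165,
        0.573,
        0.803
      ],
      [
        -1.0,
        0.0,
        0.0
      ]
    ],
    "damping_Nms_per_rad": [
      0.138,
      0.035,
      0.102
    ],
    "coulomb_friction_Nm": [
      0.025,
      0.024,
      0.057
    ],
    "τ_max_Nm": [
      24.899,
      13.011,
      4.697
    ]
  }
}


{"k":1,"ang":[-0.589,-0.333,-0.052],"dq":[-0.039,-0.071,-0.01],"p_ee":[-0.111,-0.421,0.678],"\u03c4":[2.974,-0.2,0.74]}
{"k":2,"ang":[-0.589,-0.334,-0.052],"dq":[-0.03,-0.049,-0.007],"p_ee":[-0.111,-0.421,0.678],"\u03c4":[2.964,-0.204,0.736]}
{"k":3,"ang":[-0.59,-0.335,-0.052],"dq":[-0.022,-0.03,-0.006],"p_ee":[-0.111,-0.421,0.678],"\u03c4":[2.955,-0.209,0.731]}
{"k":4,"ang":[-0.59,-0.335,-0.052],"dq":[-0.016,-0.016,-0.005],"p_ee":[-0.111,-0.421,0.678],"\u03c4":[2.947,-0.212,0.728]}
{"k":5,"ang":[-0.59,-0.335,-0.052],"dq":[-0.011,-0.006,-0.003],"p_ee":[-0.111,-0.421,0.678],"\u03c4":[2.941,-0.214,0.725]}
{"k":6,"ang":[-0.59,-0.335,-0.052],"dq":[-0.008,-0.001,-0.002],"p_ee":[-0.111,-0.421,0.678],"\u03c4":[2.935,-0.214,0.723]}
{"k":7,"ang":[-0.59,-0.335,-0.052],"dq":[-0.006,0.001,-0.002],"p_ee":[-0.111,-0.421,0.678],"\u03c4":[2.93,-0.214,0.721]}
{"k":8,"ang":[-0.59,-0.335,-0.052],"dq":[-0.004,0.002,-0.001],"p_ee":[-0.111,-0.422,0.678],"\u03c4":[2.926,-0.214,0.719]}
{"k":9,"ang":[-0.59,-0.335,-0.052],"dq":[-0.002,0.002,-0.001],"p_ee":[-0.111,-0.422,0.678],"\u03c4":[2.922,-0.213,0.718]}
{"k":10,"ang":[-0.591,-0.335,-0.052],"dq":[-0.001,0.002,-0.001],"p_ee":[-0.111,-0.422,0.677],"\u03c4":[2.919,-0.213,0.717]}
{"k":11,"ang":[-0.591,-0.335,-0.052],"dq":[0.0,0.002,-0.0],"p_ee":[-0.111,-0.422,0.677],"\u03c4":[2.916,-0.212,0.716]}
{"k":12,"ang":[-0.591,-0.335,-0.052],"dq":[0.001,0.002,-0.0],"p_ee":[-0.111,-0.422,0.677],"\u03c4":[2.914,-0.212,0.715]}
{"k":13,"ang":[-0.59,-0.335,-0.052],"dq":[0.002,0.002,-0.0],"p_ee":[-0.111,-0.422,0.677],"\u03c4":[2.912,-0.211,0.714]}
{"k":14,"ang":[-0.59,-0.335,-0.052],"dq":[0.002,0.002,-0.0],"p_ee":[-0.111,-0.422,0.678],"\u03c4":[2.91,-0.211,0.714]}
{"k":15,"ang":[-0.59,-0.335,-0.052],"dq":[0.002,0.002,-0.0],"p_ee":[-0.111,-0.422,0.678],"\u03c4":[2.909,-0.211,0.713]}
{"k":16,"ang":[-0.59,-0.335,-0.052],"dq":[0.003,0.002,-0.0],"p_ee":[-0.111,-0.422,0.678],"\u03c4":[-2.509,4.292,-0.414]}
{"k":17,"ang":[-0.59,-0.325,-0.052],"dq":[-0.005,1.331,0.003],"p_ee":[-0.108,-0.423,0.677],"\u03c4":[3.657,-0.823,0.871]}
{"k":18,"ang":[-0.591,-0.307,-0.052],"dq":[-0.013,1.117,0.0],"p_ee":[-0.102,-0.427,0.676],"\u03c4":[3.601,-0.76,0.866]}
{"k":19,"ang":[-0.591,-0.291,-0.052],"dq":[-0.018,0.931,-0.001],"p_ee":[-0.098,-0.43,0.675],"\u03c4":[3.546,-0.702,0.859]}
{"k":20,"ang":[-0.591,-0.279,-0.053],"dq":[-0.02,0.768,-0.002],"p_ee":[-0.094,-0.432,0.675],"\u03c4":[3.494,-0.649,0.85]}
{"k":21,"ang":[-0.591,-0.268,-0.053],"dq":[-0.02,0.626,-0.002],"p_ee":[-0.09,-0.434,0.674],"\u03c4":[3.445,-0.601,0.841]}
{"k":22,"ang":[-0.592,-0.26,-0.053],"dq":[-0.019,0.501,-0.002],"p_ee":[-0.088,-0.436,0.673],"\u03c4":[3.398,-0.558,0.831]}
{"k":23,"ang":[-0.592,-0.253,-0.053],"dq":[-0.017,0.391,-0.002],"p_ee":[-0.085,-0.437,0.673],"\u03c4":[3.355,-0.518,0.821]}
{"k":24,"ang":[-0.592,-0.248,-0.053],"dq":[-0.015,0.296,-0.002],"p_ee":[-0.084,-0.438,0.673],"\u03c4":[3.315,-0.482,0.812]}
{"k":25,"ang":[-0.592,-0.244,-0.053],"dq":[-0.013,0.212,-0.002],"p_ee":[-0.082,-0.439,0.672],"\u03c4":[3.278,-0.45,0.803]}
{"k":26,"ang":[-0.593,-0.241,-0.053],"dq":[-0.01,0.139,-0.002],"p_ee":[-0.082,-0.44,0.672],"\u03c4":[3.244,-0.42,0.795]}
{"k":27,"ang":[-0.593,-0.24,-0.053],"dq":[-0.008,0.076,-0.001],"p_ee":[-0.081,-0.44,0.672],"\u03c4":[3.212,-0.394,0.787]}
{"k":28,"ang":[-0.593,-0.239,-0.053],"dq":[-0.006,0.022,-0.001],"p_ee":[-0.081,-0.44,0.672],"\u03c4":[3.184,-0.369,0.78]}
{"k":29,"ang":[-0.593,-0.239,-0.053],"dq":[-0.002,-0.017,-0.003],"p_ee":[-0.081,-0.44,0.672],"\u03c4":[3.157,-0.351,0.773]}
{"k":30,"ang":[-0.593,-0.24,-0.053],"dq":[0.001,-0.043,-0.002],"p_ee":[-0.081,-0.44,0.672],"\u03c4":[3.134,-0.337,0.766]}
{"k":31,"ang":[-0.593,-0.24,-0.053],"dq":[0.005,-0.064,-0.002],"p_ee":[-0.081,-0.44,0.672],"\u03c4":[3.113,-0.325,0.76]}
{"k":32,"ang":[-0.593,-0.241,-0.053],"dq":[0.007,-0.082,-0.002],"p_ee":[-0.082,-0.44,0.672],"\u03c4":[24.899,-13.011,4.697]}
{"k":33,"ang":[-0.584,-0.266,-0.066],"dq":[1.083,-3.115,-1.743],"p_ee":[-0.09,-0.434,0.674],"\u03c4":[0.061,1.449,0.21]}
{"k":34,"ang":[-0.57,-0.309,-0.089],"dq":[0.856,-2.661,-1.338],"p_ee":[-0.106,-0.424,0.677],"\u03c4":[0.267,1.331,0.275]}
{"k":35,"ang":[-0.559,-0.346,-0.107],"dq":[0.67,-2.277,-1.008],"p_ee":[-0.12,-0.414,0.679],"\u03c4":[0.456,1.214,0.327]}
{"k":36,"ang":[-0.55,-0.378,-0.12],"dq":[0.518,-1.946,-0.74],"p_ee":[-0.131,-0.406,0.681],"\u03c4":[0.63,1.101,0.37]}
{"k":37,"ang":[-0.543,-0.405,-0.129],"dq":[0.392,-1.656,-0.524],"p_ee":[-0.141,-0.398,0.683],"\u03c4":[0.792,0.991,0.405]}
{"k":38,"ang":[-0.538,-0.427,-0.136],"dq":[0.289,-1.399,-0.349],"p_ee":[-0.149,-0.391,0.684],"\u03c4":[0.944,0.886,0.435]}
{"k":39,"ang":[-0.534,-0.447,-0.14],"dq":[0.205,-1.17,-0.208],"p_ee":[-0.155,-0.386,0.686],"\u03c4":[1.086,0.787,0.461]}
{"k":40,"ang":[-0.532,-0.463,-0.142],"dq":[0.136,-0.966,-0.094],"p_ee":[-0.16,-0.381,0.687],"\u03c4":[1.221,0.693,0.483]}
{"k":41,"ang":[-0.53,-0.476,-0.143],"dq":[0.081,-0.782,-0.01],"p_ee":[-0.165,-0.377,0.687]}
{"summary": "final p_ee position (m): -0.165 -0.377 0.687"}


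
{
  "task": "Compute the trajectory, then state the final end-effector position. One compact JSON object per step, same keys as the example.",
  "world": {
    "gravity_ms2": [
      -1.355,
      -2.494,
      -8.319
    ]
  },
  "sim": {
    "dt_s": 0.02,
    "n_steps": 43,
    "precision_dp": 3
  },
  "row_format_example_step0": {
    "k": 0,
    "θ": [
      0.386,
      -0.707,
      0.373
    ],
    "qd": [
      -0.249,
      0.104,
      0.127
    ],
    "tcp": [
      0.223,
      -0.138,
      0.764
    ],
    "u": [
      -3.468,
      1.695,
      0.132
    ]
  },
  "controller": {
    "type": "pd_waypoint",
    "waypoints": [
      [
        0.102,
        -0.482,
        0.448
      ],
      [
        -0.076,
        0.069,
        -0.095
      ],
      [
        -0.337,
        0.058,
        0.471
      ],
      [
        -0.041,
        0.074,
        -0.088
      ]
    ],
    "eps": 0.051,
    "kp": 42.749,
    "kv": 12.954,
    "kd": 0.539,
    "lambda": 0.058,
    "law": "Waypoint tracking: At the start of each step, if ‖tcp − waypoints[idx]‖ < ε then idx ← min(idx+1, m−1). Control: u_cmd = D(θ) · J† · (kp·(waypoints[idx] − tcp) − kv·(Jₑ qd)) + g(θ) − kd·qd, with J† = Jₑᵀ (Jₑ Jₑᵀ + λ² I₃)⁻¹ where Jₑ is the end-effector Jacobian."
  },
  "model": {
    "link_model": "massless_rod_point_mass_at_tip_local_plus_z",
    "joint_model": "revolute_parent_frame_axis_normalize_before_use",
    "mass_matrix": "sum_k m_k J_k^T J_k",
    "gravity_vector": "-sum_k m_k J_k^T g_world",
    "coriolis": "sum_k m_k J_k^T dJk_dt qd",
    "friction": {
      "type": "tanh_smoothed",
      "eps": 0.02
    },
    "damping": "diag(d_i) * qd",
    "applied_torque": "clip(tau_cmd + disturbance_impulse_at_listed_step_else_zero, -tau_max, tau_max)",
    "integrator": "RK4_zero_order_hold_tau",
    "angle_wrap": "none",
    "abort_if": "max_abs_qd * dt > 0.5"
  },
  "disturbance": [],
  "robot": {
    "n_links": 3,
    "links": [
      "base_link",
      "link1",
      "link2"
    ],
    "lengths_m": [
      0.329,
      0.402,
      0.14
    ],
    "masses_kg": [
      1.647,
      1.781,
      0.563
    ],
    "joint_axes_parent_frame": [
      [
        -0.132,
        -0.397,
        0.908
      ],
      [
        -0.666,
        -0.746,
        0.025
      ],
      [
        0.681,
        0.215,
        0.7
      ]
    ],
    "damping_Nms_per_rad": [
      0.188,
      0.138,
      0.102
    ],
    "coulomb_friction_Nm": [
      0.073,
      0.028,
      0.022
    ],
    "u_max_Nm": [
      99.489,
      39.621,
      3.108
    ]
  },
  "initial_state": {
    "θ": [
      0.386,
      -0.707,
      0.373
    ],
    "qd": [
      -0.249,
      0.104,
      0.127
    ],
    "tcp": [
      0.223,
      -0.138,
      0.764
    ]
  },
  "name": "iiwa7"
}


{"k":1,"\u03b8":[0.374,-0.701,0.388],"qd":[-0.909,0.448,1.254],"tcp":[0.224,-0.141,0.763],"u":[-1.455,2.74,-0.578]}
{"k":2,"\u03b8":[0.352,-0.692,0.392],"qd":[-1.301,0.483,-0.606],"tcp":[0.224,-0.146,0.764],"u":[-1.196,2.034,0.48]}
{"k":3,"\u03b8":[0.324,-0.68,0.413],"qd":[-1.552,0.706,2.398],"tcp":[0.225,-0.154,0.763],"u":[0.785,4.049,-1.317]}
{"k":4,"\u03b8":[0.292,-0.669,0.407],"qd":[-1.647,0.416,-2.542],"tcp":[0.226,-0.161,0.763],"u":[-0.748,1.573,1.561]}
{"k":5,"\u03b8":[0.258,-0.656,0.444],"qd":[-1.792,0.869,5.541],"tcp":[0.227,-0.171,0.761],"u":[2.967,6.354,-3.108]}
{"k":6,"\u03b8":[0.223,-0.648,0.414],"qd":[-1.681,0.042,-7.367],"tcp":[0.228,-0.178,0.761],"u":[-2.051,-0.579,3.108]}
{"k":7,"\u03b8":[0.187,-0.637,0.44],"qd":[-1.896,0.926,8.46],"tcp":[0.23,-0.188,0.759],"u":[5.055,8.758,-3.108]}
{"k":8,"\u03b8":[0.153,-0.628,0.46],"qd":[-1.587,0.028,-5.167],"tcp":[0.232,-0.198,0.756],"u":[-0.779,1.036,3.017]}
{"k":9,"\u03b8":[0.118,-0.618,0.521],"qd":[-1.9,0.979,9.813],"tcp":[0.235,-0.209,0.751],"u":[5.349,9.338,-3.108]}
{"k":10,"\u03b8":[0.084,-0.609,0.561],"qd":[-1.442,-0.029,-4.38],"tcp":[0.237,-0.219,0.746],"u":[-0.391,1.536,2.517]}
{"k":11,"\u03b8":[0.051,-0.6,0.615],"qd":[-1.9,0.882,8.448],"tcp":[0.239,-0.229,0.741],"u":[4.591,8.39,-3.108]}
{"k":12,"\u03b8":[0.019,-0.594,0.631],"qd":[-1.345,-0.209,-5.417],"tcp":[0.24,-0.239,0.737],"u":[-0.332,1.43,3.076]}
{"k":13,"\u03b8":[-0.015,-0.585,0.694],"qd":[-2.042,0.997,10.154],"tcp":[0.242,-0.249,0.73],"u":[5.257,9.299,-3.108]}
{"k":14,"\u03b8":[-0.048,-0.578,0.737],"qd":[-1.27,-0.229,-4.384],"tcp":[0.244,-0.259,0.725],"u":[0.303,2.218,2.425]}
{"k":15,"\u03b8":[-0.081,-0.571,0.789],"qd":[-2.009,0.835,8.323],"tcp":[0.245,-0.269,0.718],"u":[4.584,8.342,-3.108]}
{"k":16,"\u03b8":[-0.112,-0.569,0.802],"qd":[-1.144,-0.448,-5.675],"tcp":[0.246,-0.279,0.714],"u":[0.49,2.27,3.108]}
{"k":17,"\u03b8":[-0.146,-0.562,0.865],"qd":[-2.202,0.989,10.405],"tcp":[0.247,-0.289,0.706],"u":[5.406,9.471,-3.108]}
{"k":18,"\u03b8":[-0.178,-0.558,0.91],"qd":[-1.097,-0.43,-4.407],"tcp":[0.248,-0.299,0.699],"u":[1.215,3.212,2.348]}
{"k":19,"\u03b8":[-0.211,-0.553,0.962],"qd":[-2.084,0.765,8.224],"tcp":[0.248,-0.308,0.691],"u":[4.799,8.552,-3.108]}
{"k":20,"\u03b8":[-0.24,-0.554,0.971],"qd":[-0.923,-0.668,-5.86],"tcp":[0.248,-0.318,0.686],"u":[1.466,3.35,3.108]}
{"k":21,"\u03b8":[-0.273,-0.549,1.034],"qd":[-2.31,0.958,10.518],"tcp":[0.249,-0.328,0.677],"u":[5.611,9.704,-3.108]}
{"k":22,"\u03b8":[-0.304,-0.547,1.079],"qd":[-0.907,-0.604,-4.495],"tcp":[0.248,-0.337,0.669],"u":[2.183,4.287,2.331]}
{"k":23,"\u03b8":[-0.336,-0.544,1.13],"qd":[-2.124,0.713,8.257],"tcp":[0.248,-0.346,0.66],"u":[5.114,8.893,-3.108]}
{"k":24,"\u03b8":[-0.363,-0.547,1.138],"qd":[-0.693,-0.829,-5.963],"tcp":[0.247,-0.356,0.655],"u":[2.459,4.46,3.108]}
{"k":25,"\u03b8":[-0.395,-0.544,1.201],"qd":[-2.372,0.936,10.591],"tcp":[0.246,-0.364,0.645],"u":[5.78,9.887,-3.108]}
{"k":26,"\u03b8":[-0.424,-0.544,1.245],"qd":[-0.699,-0.733,-4.647],"tcp":[0.245,-0.373,0.637],"u":[3.093,5.285,2.383]}
{"k":27,"\u03b8":[-0.454,-0.543,1.297],"qd":[-2.14,0.694,8.427],"tcp":[0.244,-0.381,0.628],"u":[5.381,9.204,-3.108]}
{"k":28,"\u03b8":[-0.478,-0.547,1.306],"qd":[-0.463,-0.929,-6.034],"tcp":[0.242,-0.39,0.622],"u":[3.374,5.468,3.108]}
{"k":29,"\u03b8":[-0.508,-0.545,1.368],"qd":[-2.382,0.917,10.571],"tcp":[0.241,-0.397,0.612],"u":[5.821,9.934,-3.108]}
{"k":30,"\u03b8":[-0.535,-0.546,1.409],"qd":[-0.481,-0.817,-4.9],"tcp":[0.239,-0.405,0.604],"u":[3.9,6.136,2.525]}
{"k":31,"\u03b8":[-0.563,-0.545,1.463],"qd":[-2.161,0.721,8.812],"tcp":[0.237,-0.411,0.596],"u":[5.525,9.404,-3.108]}
{"k":32,"\u03b8":[-0.585,-0.55,1.475],"qd":[-0.257,-0.961,-6.044],"tcp":[0.234,-0.419,0.589],"u":[4.19,6.332,3.108]}
{"k":33,"\u03b8":[-0.614,-0.548,1.537],"qd":[-2.361,0.905,10.493],"tcp":[0.232,-0.425,0.58],"u":[5.698,9.788,-3.108]}
{"k":34,"\u03b8":[-0.638,-0.55,1.573],"qd":[-0.266,-0.86,-5.242],"tcp":[0.23,-0.431,0.573],"u":[4.612,6.833,2.746]}
{"k":35,"\u03b8":[-0.665,-0.548,1.63],"qd":[-2.204,0.787,9.391],"tcp":[0.227,-0.436,0.565],"u":[5.476,9.399,-3.108]}
{"k":36,"\u03b8":[-0.685,-0.552,1.648],"qd":[-0.094,-0.931,-5.987],"tcp":[0.224,-0.442,0.559],"u":[4.931,7.067,3.108]}
{"k":37,"\u03b8":[-0.712,-0.55,1.709],"qd":[-2.321,0.896,10.361],"tcp":[0.222,-0.446,0.551],"u":[5.416,9.431,-3.108]}
{"k":38,"\u03b8":[-0.733,-0.552,1.74],"qd":[-0.081,-0.857,-5.574],"tcp":[0.22,-0.451,0.544],"u":[5.287,7.444,2.984]}
{"k":39,"\u03b8":[-0.759,-0.55,1.8],"qd":[-2.253,0.856,9.97],"tcp":[0.217,-0.455,0.537],"u":[5.211,9.121,-3.108]}
{"k":40,"\u03b8":[-0.778,-0.552,1.823],"qd":[0.044,-0.877,-5.988],"tcp":[0.214,-0.46,0.531],"u":[5.616,7.718,3.108]}
{"k":41,"\u03b8":[-0.803,-0.55,1.882],"qd":[-2.255,0.872,10.133],"tcp":[0.212,-0.463,0.525],"u":[5.027,8.902,-3.108]}
{"k":42,"\u03b8":[-0.822,-0.552,1.905],"qd":[0.109,-0.85,-6.054],"tcp":[0.21,-0.467,0.519],"u":[5.942,8.021,3.108]}
{"k":43,"\u03b8":[-0.846,-0.55,1.962],"qd":[-2.2,0.848,9.96],"tcp":[0.208,-0.47,0.513]}
{"summary": "final tcp position (m): 0.208 -0.470 0.513"}


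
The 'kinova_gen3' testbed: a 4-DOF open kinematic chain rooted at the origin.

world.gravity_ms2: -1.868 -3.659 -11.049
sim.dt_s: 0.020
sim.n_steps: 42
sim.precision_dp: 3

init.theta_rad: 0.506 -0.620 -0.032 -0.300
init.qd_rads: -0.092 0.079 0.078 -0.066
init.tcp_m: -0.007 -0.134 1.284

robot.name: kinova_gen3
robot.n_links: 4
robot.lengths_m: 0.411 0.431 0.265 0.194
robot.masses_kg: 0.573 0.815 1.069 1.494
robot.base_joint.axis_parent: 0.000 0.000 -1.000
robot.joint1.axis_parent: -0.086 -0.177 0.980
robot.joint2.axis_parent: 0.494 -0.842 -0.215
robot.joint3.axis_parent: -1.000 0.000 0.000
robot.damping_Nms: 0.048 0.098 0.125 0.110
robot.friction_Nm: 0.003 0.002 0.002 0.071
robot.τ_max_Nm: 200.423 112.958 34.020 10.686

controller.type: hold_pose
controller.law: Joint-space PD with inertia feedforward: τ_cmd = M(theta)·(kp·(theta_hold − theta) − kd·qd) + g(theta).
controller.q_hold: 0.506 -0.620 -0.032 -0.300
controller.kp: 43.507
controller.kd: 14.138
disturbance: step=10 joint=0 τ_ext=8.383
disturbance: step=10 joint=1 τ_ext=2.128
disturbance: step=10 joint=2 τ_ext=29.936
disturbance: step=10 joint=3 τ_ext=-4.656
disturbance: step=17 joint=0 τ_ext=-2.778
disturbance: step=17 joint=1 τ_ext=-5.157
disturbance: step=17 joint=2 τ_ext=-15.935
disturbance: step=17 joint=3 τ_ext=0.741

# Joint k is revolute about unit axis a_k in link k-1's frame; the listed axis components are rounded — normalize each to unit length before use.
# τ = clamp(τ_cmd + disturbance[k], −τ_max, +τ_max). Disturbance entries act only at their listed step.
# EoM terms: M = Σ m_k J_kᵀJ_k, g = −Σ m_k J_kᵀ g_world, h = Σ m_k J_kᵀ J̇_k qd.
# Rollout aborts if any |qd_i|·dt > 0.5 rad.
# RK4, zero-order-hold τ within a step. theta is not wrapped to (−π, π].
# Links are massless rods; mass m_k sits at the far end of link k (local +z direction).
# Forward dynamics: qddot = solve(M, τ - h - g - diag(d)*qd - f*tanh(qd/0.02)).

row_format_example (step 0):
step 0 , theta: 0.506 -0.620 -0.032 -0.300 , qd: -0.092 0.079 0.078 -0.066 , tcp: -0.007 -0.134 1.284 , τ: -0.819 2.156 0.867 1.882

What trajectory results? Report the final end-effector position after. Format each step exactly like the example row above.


step 1 , theta: 0.505 -0.619 -0.031 -0.301 , qd: -0.048 0.037 0.062 -0.006 , tcp: -0.008 -0.134 1.284 , τ: -0.799 2.172 0.937 1.863
step 2 , theta: 0.504 -0.618 -0.030 -0.300 , qd: -0.022 0.031 0.039 -0.004 , tcp: -0.008 -0.133 1.284 , τ: -0.783 2.186 0.997 1.859
step 3 , theta: 0.504 -0.618 -0.029 -0.300 , qd: -0.012 0.023 0.025 -0.005 , tcp: -0.008 -0.133 1.284 , τ: -0.771 2.198 1.046 1.856
step 4 , theta: 0.504 -0.618 -0.028 -0.300 , qd: -0.006 0.016 0.015 -0.005 , tcp: -0.008 -0.133 1.284 , τ: -0.761 2.208 1.086 1.853
step 5 , theta: 0.504 -0.617 -0.028 -0.300 , qd: -0.002 0.010 0.007 -0.005 , tcp: -0.009 -0.133 1.284 , τ: -0.754 2.216 1.119 1.850
step 6 , theta: 0.504 -0.617 -0.028 -0.300 , qd: 0.001 0.006 0.001 -0.005 , tcp: -0.009 -0.133 1.284 , τ: -0.748 2.223 1.145 1.848
step 7 , theta: 0.504 -0.617 -0.028 -0.300 , qd: 0.003 0.003 -0.003 -0.005 , tcp: -0.009 -0.133 1.284 , τ: -0.744 2.228 1.166 1.846
step 8 , theta: 0.504 -0.617 -0.028 -0.300 , qd: 0.004 0.001 -0.006 -0.005 , tcp: -0.009 -0.133 1.284 , τ: -0.742 2.233 1.183 1.844
step 9 , theta: 0.504 -0.618 -0.028 -0.300 , qd: 0.005 -0.000 -0.008 -0.005 , tcp: -0.009 -0.133 1.284 , τ: -0.740 2.237 1.197 1.843
step 10 , theta: 0.504 -0.618 -0.028 -0.300 , qd: 0.005 -0.001 -0.009 -0.005 , tcp: -0.008 -0.133 1.284 , τ: 7.645 4.368 31.145 -2.814
step 11 , theta: 0.508 -0.636 -0.008 -0.284 , qd: 0.615 -1.829 1.961 1.562 , tcp: -0.014 -0.129 1.285 , τ: -3.111 1.518 -7.485 3.241
step 12 , theta: 0.525 -0.663 0.022 -0.262 , qd: 0.905 -0.891 1.125 0.655 , tcp: -0.024 -0.122 1.287 , τ: -2.407 1.520 -5.375 2.989
step 13 , theta: 0.542 -0.676 0.040 -0.254 , qd: 0.695 -0.429 0.665 0.186 , tcp: -0.031 -0.118 1.287 , τ: -1.870 1.560 -3.763 2.738
step 14 , theta: 0.554 -0.682 0.050 -0.252 , qd: 0.418 -0.192 0.389 -0.028 , tcp: -0.036 -0.115 1.287 , τ: -1.469 1.608 -2.545 2.515
step 15 , theta: 0.560 -0.685 0.056 -0.253 , qd: 0.205 -0.116 0.226 -0.041 , tcp: -0.039 -0.113 1.287 , τ: -1.174 1.656 -1.618 2.302
step 16 , theta: 0.563 -0.687 0.059 -0.254 , qd: 0.071 -0.060 0.103 -0.032 , tcp: -0.041 -0.112 1.287 , τ: -0.956 1.702 -0.904 2.135
step 17 , theta: 0.564 -0.688 0.060 -0.254 , qd: -0.008 -0.018 0.009 -0.021 , tcp: -0.041 -0.112 1.287 , τ: -3.577 -3.408 -16.286 2.749
step 18 , theta: 0.555 -0.708 0.057 -0.254 , qd: -0.712 -1.948 -0.434 0.025 , tcp: -0.039 -0.116 1.287 , τ: 0.072 3.311 4.859 1.682
step 19 , theta: 0.549 -0.736 0.046 -0.254 , qd: 0.104 -0.853 -0.632 -0.028 , tcp: -0.036 -0.122 1.286 , τ: -0.113 3.070 4.380 1.604
step 20 , theta: 0.552 -0.749 0.034 -0.255 , qd: 0.220 -0.401 -0.577 0.001 , tcp: -0.033 -0.127 1.286 , τ: -0.246 2.919 3.980 1.549
step 21 , theta: 0.555 -0.754 0.024 -0.255 , qd: 0.163 -0.167 -0.478 0.003 , tcp: -0.030 -0.131 1.285 , τ: -0.347 2.809 3.638 1.527
step 22 , theta: 0.557 -0.756 0.015 -0.255 , qd: 0.071 -0.037 -0.379 -0.001 , tcp: -0.028 -0.134 1.285 , τ: -0.425 2.722 3.346 1.518
step 23 , theta: 0.558 -0.756 0.008 -0.255 , qd: -0.005 0.043 -0.295 -0.002 , tcp: -0.026 -0.136 1.285 , τ: -0.485 2.650 3.099 1.514
step 24 , theta: 0.557 -0.755 0.003 -0.255 , qd: -0.060 0.096 -0.228 -0.002 , tcp: -0.024 -0.138 1.285 , τ: -0.533 2.591 2.889 1.514
step 25 , theta: 0.555 -0.752 -0.001 -0.255 , qd: -0.103 0.132 -0.175 -0.003 , tcp: -0.022 -0.139 1.285 , τ: -0.571 2.541 2.713 1.517
step 26 , theta: 0.553 -0.750 -0.004 -0.256 , qd: -0.134 0.154 -0.132 -0.003 , tcp: -0.021 -0.139 1.285 , τ: -0.600 2.499 2.562 1.521
step 27 , theta: 0.550 -0.746 -0.006 -0.256 , qd: -0.155 0.169 -0.099 -0.003 , tcp: -0.020 -0.140 1.285 , τ: -0.624 2.463 2.434 1.526
step 28 , theta: 0.547 -0.743 -0.008 -0.256 , qd: -0.168 0.178 -0.074 -0.003 , tcp: -0.018 -0.140 1.285 , τ: -0.642 2.433 2.323 1.531
step 29 , theta: 0.543 -0.739 -0.009 -0.256 , qd: -0.175 0.183 -0.054 -0.004 , tcp: -0.017 -0.140 1.285 , τ: -0.658 2.408 2.226 1.538
step 30 , theta: 0.540 -0.735 -0.010 -0.256 , qd: -0.177 0.184 -0.039 -0.004 , tcp: -0.016 -0.140 1.285 , τ: -0.671 2.387 2.142 1.545
step 31 , theta: 0.536 -0.732 -0.011 -0.256 , qd: -0.175 0.183 -0.028 -0.004 , tcp: -0.016 -0.140 1.285 , τ: -0.681 2.368 2.067 1.552
step 32 , theta: 0.533 -0.728 -0.012 -0.257 , qd: -0.171 0.181 -0.020 -0.004 , tcp: -0.015 -0.139 1.285 , τ: -0.690 2.353 2.001 1.560
step 33 , theta: 0.529 -0.724 -0.012 -0.257 , qd: -0.164 0.177 -0.014 -0.005 , tcp: -0.014 -0.139 1.285 , τ: -0.698 2.340 1.942 1.568
step 34 , theta: 0.526 -0.721 -0.012 -0.257 , qd: -0.156 0.172 -0.009 -0.005 , tcp: -0.013 -0.139 1.285 , τ: -0.705 2.329 1.890 1.575
step 35 , theta: 0.523 -0.717 -0.012 -0.257 , qd: -0.146 0.166 -0.006 -0.005 , tcp: -0.013 -0.138 1.285 , τ: -0.710 2.319 1.843 1.583
step 36 , theta: 0.520 -0.714 -0.012 -0.257 , qd: -0.137 0.160 -0.004 -0.005 , tcp: -0.012 -0.138 1.285 , τ: -0.715 2.311 1.800 1.590
step 37 , theta: 0.518 -0.711 -0.013 -0.257 , qd: -0.127 0.154 -0.003 -0.005 , tcp: -0.012 -0.138 1.285 , τ: -0.720 2.304 1.761 1.597
step 38 , theta: 0.515 -0.708 -0.013 -0.258 , qd: -0.117 0.147 -0.002 -0.006 , tcp: -0.011 -0.137 1.285 , τ: -0.724 2.298 1.726 1.604
step 39 , theta: 0.513 -0.705 -0.013 -0.258 , qd: -0.108 0.141 -0.002 -0.006 , tcp: -0.011 -0.137 1.285 , τ: -0.727 2.293 1.695 1.610
step 40 , theta: 0.511 -0.702 -0.013 -0.258 , qd: -0.099 0.134 -0.002 -0.006 , tcp: -0.011 -0.137 1.285 , τ: -0.730 2.288 1.666 1.616
step 41 , theta: 0.509 -0.699 -0.013 -0.258 , qd: -0.090 0.127 -0.002 -0.006 , tcp: -0.010 -0.136 1.285 , τ: -0.733 2.284 1.640 1.622
step 42 , theta: 0.508 -0.697 -0.013 -0.258 , qd: -0.082 0.121 -0.002 -0.006 , tcp: -0.010 -0.136 1.286
final tcp position (m): -0.010 -0.136 1.286


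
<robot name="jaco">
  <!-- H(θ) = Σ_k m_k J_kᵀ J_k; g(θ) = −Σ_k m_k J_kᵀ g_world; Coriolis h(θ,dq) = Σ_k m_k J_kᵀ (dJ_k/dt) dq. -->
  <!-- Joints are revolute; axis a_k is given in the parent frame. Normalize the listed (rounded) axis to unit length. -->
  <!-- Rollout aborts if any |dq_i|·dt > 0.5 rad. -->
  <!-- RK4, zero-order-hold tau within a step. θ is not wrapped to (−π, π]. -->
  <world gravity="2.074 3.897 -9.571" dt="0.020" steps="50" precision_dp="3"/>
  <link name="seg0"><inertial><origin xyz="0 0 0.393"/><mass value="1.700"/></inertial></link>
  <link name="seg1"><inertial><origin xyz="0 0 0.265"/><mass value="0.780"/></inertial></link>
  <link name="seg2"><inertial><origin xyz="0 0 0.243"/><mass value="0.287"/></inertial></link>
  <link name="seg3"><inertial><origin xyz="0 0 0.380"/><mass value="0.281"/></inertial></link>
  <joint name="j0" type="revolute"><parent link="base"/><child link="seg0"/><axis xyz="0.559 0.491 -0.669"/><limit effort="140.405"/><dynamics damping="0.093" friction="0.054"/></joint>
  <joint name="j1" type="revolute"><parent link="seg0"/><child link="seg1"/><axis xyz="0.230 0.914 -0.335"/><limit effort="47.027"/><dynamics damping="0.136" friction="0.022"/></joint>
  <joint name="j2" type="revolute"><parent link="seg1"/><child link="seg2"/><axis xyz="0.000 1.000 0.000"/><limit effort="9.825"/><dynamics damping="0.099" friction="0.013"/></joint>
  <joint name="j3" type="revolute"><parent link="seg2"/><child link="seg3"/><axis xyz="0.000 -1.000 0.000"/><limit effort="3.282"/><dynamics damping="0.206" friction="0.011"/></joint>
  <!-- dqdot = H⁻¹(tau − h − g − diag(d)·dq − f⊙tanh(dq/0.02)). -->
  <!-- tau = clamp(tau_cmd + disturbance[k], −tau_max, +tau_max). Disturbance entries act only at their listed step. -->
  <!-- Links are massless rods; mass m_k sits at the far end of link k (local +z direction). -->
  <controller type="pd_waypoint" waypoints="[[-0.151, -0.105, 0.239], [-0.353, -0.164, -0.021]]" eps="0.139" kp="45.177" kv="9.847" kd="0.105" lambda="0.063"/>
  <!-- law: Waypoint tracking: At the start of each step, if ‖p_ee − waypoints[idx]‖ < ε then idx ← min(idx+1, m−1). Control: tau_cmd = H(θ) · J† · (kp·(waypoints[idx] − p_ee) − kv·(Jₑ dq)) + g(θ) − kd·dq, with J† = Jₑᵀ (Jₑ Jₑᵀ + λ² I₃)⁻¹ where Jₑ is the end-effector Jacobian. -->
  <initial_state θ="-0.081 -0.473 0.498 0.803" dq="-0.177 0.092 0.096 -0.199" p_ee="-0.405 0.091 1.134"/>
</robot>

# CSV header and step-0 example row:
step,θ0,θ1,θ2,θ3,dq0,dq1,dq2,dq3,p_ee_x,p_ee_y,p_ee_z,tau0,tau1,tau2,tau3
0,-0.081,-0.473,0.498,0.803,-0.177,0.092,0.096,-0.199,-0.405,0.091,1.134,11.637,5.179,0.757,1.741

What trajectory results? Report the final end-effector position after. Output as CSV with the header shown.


step,θ0,θ1,θ2,θ3,dq0,dq1,dq2,dq3,p_ee_x,p_ee_y,p_ee_z,tau0,tau1,tau2,tau3
1,-0.083,-0.469,0.519,0.843,0.018,0.382,1.744,3.832,-0.403,0.091,1.130,9.470,4.566,0.544,1.047
2,-0.081,-0.455,0.552,0.931,0.109,0.950,1.483,4.888,-0.399,0.086,1.120,7.358,3.982,0.409,0.913
3,-0.079,-0.430,0.575,1.034,0.100,1.598,0.844,5.294,-0.394,0.079,1.107,5.790,3.448,0.257,0.892
4,-0.078,-0.391,0.585,1.141,0.025,2.272,0.084,5.466,-0.387,0.070,1.091,4.883,2.937,0.088,0.889
5,-0.078,-0.340,0.579,1.251,-0.058,2.881,-0.687,5.500,-0.379,0.061,1.073,4.609,2.419,-0.093,0.873
6,-0.080,-0.277,0.557,1.360,-0.108,3.370,-1.443,5.397,-0.369,0.052,1.052,4.824,1.890,-0.258,0.828
7,-0.082,-0.207,0.522,1.466,-0.087,3.671,-2.105,5.197,-0.358,0.044,1.029,5.283,1.349,-0.398,0.743
8,-0.083,-0.133,0.475,1.567,0.021,3.744,-2.609,4.942,-0.346,0.036,1.003,5.699,0.798,-0.503,0.616
9,-0.080,-0.059,0.419,1.663,0.204,3.602,-2.946,4.665,-0.333,0.030,0.974,5.860,0.243,-0.570,0.449
10,-0.074,0.009,0.358,1.753,0.447,3.276,-3.131,4.385,-0.319,0.024,0.943,5.644,-0.305,-0.600,0.255
11,-0.062,0.070,0.295,1.838,0.720,2.825,-3.219,4.102,-0.304,0.018,0.911,5.066,-0.830,-0.595,0.046
12,-0.045,0.121,0.231,1.917,0.995,2.302,-3.259,3.810,-0.289,0.012,0.877,4.214,-1.317,-0.559,-0.163
13,-0.022,0.162,0.166,1.990,1.253,1.747,-3.277,3.505,-0.273,0.007,0.843,3.191,-1.753,-0.501,-0.364
14,0.005,0.191,0.100,2.057,1.481,1.185,-3.285,3.187,-0.258,0.000,0.809,2.087,-2.131,-0.427,-0.549
15,0.037,0.209,0.035,2.117,1.671,0.631,-3.284,2.860,-0.242,-0.006,0.775,0.977,-2.443,-0.342,-0.711
16,0.071,0.216,-0.030,2.171,1.822,0.095,-3.269,2.528,-0.227,-0.013,0.741,-0.083,-2.684,-0.250,-0.848
17,0.109,0.213,-0.096,2.218,1.927,-0.395,-3.265,2.182,-0.212,-0.020,0.709,-1.024,-2.849,-0.149,-0.956
18,0.148,0.200,-0.160,2.259,1.995,-0.861,-3.226,1.850,-0.197,-0.027,0.677,-1.847,-2.937,-0.046,-1.035
19,0.188,0.179,-0.224,2.293,2.028,-1.299,-3.156,1.531,-0.183,-0.034,0.647,-2.521,-2.942,0.061,-1.084
20,0.229,0.149,-0.286,2.320,2.028,-1.702,-3.059,1.227,-0.171,-0.041,0.619,-3.024,-2.861,0.172,-1.104
21,0.269,0.111,-0.346,2.342,2.000,-2.065,-2.937,0.941,-0.159,-0.048,0.592,-3.348,-2.693,0.287,-1.095
22,0.309,0.066,-0.403,2.358,1.946,-2.386,-2.792,0.677,-0.148,-0.054,0.567,-3.497,-2.443,0.407,-1.061
23,0.347,0.016,-0.457,2.370,1.872,-2.660,-2.626,0.437,-0.139,-0.061,0.543,-3.488,-2.120,0.530,-1.004
24,0.383,-0.039,-0.508,2.376,1.779,-2.883,-2.442,0.222,-0.131,-0.067,0.521,-3.350,-1.737,0.653,-0.929
25,0.418,-0.099,-0.555,2.379,1.672,-3.053,-2.244,0.036,-0.124,-0.072,0.500,-3.119,-1.313,0.772,-0.839
26,0.450,-0.161,-0.597,2.378,1.554,-3.173,-2.021,-0.106,-0.119,-0.077,0.480,-2.860,-0.879,0.880,-0.745
27,0.480,-0.225,-0.636,2.375,1.425,-3.236,-1.803,-0.226,-0.114,-0.082,0.461,-2.572,-0.440,0.978,-0.643
28,0.507,-0.290,-0.669,2.369,1.288,-3.245,-1.591,-0.325,-0.111,-0.086,0.444,-2.282,-0.013,1.062,-0.539
29,0.531,-0.354,-0.699,2.362,1.146,-3.208,-1.386,-0.402,-0.108,-0.090,0.427,-2.013,0.387,1.131,-0.435
30,0.553,-0.417,-0.725,2.354,1.000,-3.130,-1.192,-0.459,-0.106,-0.093,0.412,-1.775,0.752,1.183,-0.334
31,0.571,-0.479,-0.747,2.344,0.854,-3.020,-1.010,-0.497,-0.105,-0.096,0.397,-1.570,1.076,1.219,-0.239
32,0.587,-0.538,-0.766,2.334,0.708,-2.883,-0.844,-0.519,-0.105,-0.099,0.383,-1.395,1.361,1.240,-0.151
33,0.600,-0.594,-0.781,2.323,0.564,-2.728,-0.693,-0.528,-0.105,-0.101,0.370,2.867,-0.818,0.542,-1.112
34,0.615,-0.655,-0.794,2.307,0.960,-3.420,-0.579,-1.123,-0.107,-0.104,0.356,2.572,0.179,0.798,-0.827
35,0.637,-0.728,-0.803,2.281,1.257,-3.880,-0.328,-1.459,-0.112,-0.106,0.338,2.076,0.941,0.980,-0.606
36,0.664,-0.808,-0.807,2.250,1.462,-4.139,-0.047,-1.636,-0.118,-0.109,0.319,1.562,1.554,1.111,-0.430
37,0.695,-0.892,-0.806,2.216,1.591,-4.227,0.181,-1.732,-0.126,-0.113,0.298,1.116,2.073,1.215,-0.286
38,0.727,-0.976,-0.800,2.181,1.665,-4.201,0.374,-1.758,-0.135,-0.116,0.276,0.677,2.481,1.286,-0.172
39,0.761,-1.059,-0.791,2.146,1.695,-4.097,0.530,-1.735,-0.144,-0.120,0.254,0.205,2.783,1.329,-0.081
40,0.794,-1.139,-0.780,2.112,1.685,-3.944,0.649,-1.679,-0.153,-0.123,0.232,-0.327,2.992,1.349,-0.010
41,0.828,-1.216,-0.766,2.079,1.634,-3.762,0.738,-1.602,-0.162,-0.126,0.211,-0.905,3.137,1.354,0.046
42,0.859,-1.289,-0.750,2.048,1.539,-3.565,0.804,-1.514,-0.171,-0.129,0.190,-1.464,3.256,1.350,0.091
43,0.889,-1.359,-0.734,2.018,1.397,-3.359,0.852,-1.421,-0.179,-0.132,0.171,-1.921,3.382,1.344,0.126
44,0.915,-1.423,-0.717,1.991,1.217,-3.146,0.887,-1.332,-0.188,-0.135,0.152,-2.226,3.525,1.338,0.155
45,0.937,-1.484,-0.699,1.965,1.010,-2.927,0.912,-1.251,-0.196,-0.137,0.134,-2.370,3.681,1.331,0.178
46,0.955,-1.540,-0.681,1.941,0.791,-2.704,0.926,-1.179,-0.204,-0.139,0.118,-2.377,3.837,1.324,0.197
47,0.969,-1.592,-0.662,1.918,0.574,-2.478,0.930,-1.115,-0.212,-0.142,0.102,-2.284,3.979,1.315,0.210
48,0.978,-1.639,-0.644,1.896,0.369,-2.253,0.925,-1.058,-0.220,-0.144,0.088,-2.126,4.099,1.304,0.219
49,0.984,-1.682,-0.625,1.875,0.183,-2.032,0.911,-1.005,-0.227,-0.146,0.075,-1.933,4.192,1.291,0.224
50,0.986,-1.721,-0.608,1.855,0.022,-1.817,0.888,-0.955,-0.234,-0.149,0.063,,,,
# final p_ee position (m): -0.234 -0.149 0.063


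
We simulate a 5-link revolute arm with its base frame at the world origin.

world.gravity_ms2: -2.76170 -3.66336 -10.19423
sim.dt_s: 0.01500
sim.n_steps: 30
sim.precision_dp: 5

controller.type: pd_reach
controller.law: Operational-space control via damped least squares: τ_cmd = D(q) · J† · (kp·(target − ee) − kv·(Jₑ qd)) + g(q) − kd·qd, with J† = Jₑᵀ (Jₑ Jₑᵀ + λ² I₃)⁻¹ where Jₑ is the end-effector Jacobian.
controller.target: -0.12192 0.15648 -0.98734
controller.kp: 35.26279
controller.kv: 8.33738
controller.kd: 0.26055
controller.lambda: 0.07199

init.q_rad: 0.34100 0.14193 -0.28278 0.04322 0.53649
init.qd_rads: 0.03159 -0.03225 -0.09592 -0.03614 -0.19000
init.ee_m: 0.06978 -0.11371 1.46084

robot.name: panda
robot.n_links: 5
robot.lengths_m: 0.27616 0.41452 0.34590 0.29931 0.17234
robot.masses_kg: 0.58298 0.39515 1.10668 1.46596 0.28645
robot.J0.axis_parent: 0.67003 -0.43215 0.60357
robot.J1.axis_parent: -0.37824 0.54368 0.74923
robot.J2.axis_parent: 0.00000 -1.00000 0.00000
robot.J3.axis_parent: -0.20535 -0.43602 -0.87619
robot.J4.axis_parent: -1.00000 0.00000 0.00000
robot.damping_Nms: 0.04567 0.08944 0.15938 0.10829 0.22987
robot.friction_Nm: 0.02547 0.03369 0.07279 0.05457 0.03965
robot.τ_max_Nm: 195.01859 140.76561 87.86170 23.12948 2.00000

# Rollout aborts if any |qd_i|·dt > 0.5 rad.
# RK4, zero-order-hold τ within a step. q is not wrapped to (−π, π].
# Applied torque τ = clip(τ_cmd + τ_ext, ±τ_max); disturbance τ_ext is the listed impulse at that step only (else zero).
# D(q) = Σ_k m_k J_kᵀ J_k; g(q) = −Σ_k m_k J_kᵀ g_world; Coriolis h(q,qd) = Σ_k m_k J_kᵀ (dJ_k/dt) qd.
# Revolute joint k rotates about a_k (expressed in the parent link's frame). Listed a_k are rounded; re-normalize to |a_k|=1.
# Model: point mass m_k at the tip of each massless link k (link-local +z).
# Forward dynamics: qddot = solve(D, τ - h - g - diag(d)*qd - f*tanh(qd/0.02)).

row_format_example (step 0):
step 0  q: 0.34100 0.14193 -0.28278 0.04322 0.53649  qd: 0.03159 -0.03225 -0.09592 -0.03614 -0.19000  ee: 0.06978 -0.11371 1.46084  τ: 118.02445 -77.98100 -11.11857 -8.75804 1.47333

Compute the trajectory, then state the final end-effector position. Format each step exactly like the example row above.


step 1  q: 0.36614 0.15578 -0.30139 0.05125 0.57883  qd: 3.45439 2.01152 -2.41917 0.98880 5.18191  ee: 0.07035 -0.11475 1.45435  τ: 93.65855 -64.37814 -12.15685 -8.12922 0.16081
step 2  q: 0.44061 0.19696 -0.35592 0.06941 0.65708  qd: 6.64600 3.55481 -4.94635 0.97133 4.86805  ee: 0.07166 -0.12186 1.43710  τ: 55.70910 -41.75408 -17.38176 -7.16462 0.63553
step 3  q: 0.55240 0.24612 -0.44877 0.07573 0.72703  qd: 8.32273 3.03542 -7.37757 -0.58488 4.20532  ee: 0.07499 -0.13767 1.41024  τ: 22.85503 -18.92007 -23.46405 -5.91381 1.03408
step 4  q: 0.68095 0.28022 -0.57270 0.05714 0.78585  qd: 8.83394 1.59172 -8.98162 -2.21293 3.59184  ee: 0.08053 -0.15939 1.37341  τ: 0.53271 0.78329 -29.57843 -5.04978 1.19688
step 5  q: 0.81425 0.29392 -0.71426 0.01605 0.83458  qd: 8.93580 0.29168 -9.76707 -3.38406 2.98234  ee: 0.08762 -0.18424 1.32731  τ: -12.88872 15.65417 -35.03971 -4.80698 1.17203
step 6  q: 0.94852 0.29069 -0.86365 -0.03973 0.87412  qd: 8.96156 -0.69186 -10.07943 -4.06641 2.41495  ee: 0.09545 -0.20999 1.27304  τ: -20.07772 25.44164 -38.91550 -4.94379 1.01249
step 7  q: 1.08336 0.27462 -1.01546 -0.10428 0.90587  qd: 9.01408 -1.43930 -10.12646 -4.50826 1.95736  ee: 0.10343 -0.23496 1.21167  τ: -23.33557 30.93816 -40.95363 -5.15902 0.75861
step 8  q: 1.21939 0.24845 -1.16664 -0.17497 0.93155  qd: 9.12512 -2.04643 -10.01292 -4.87792 1.60415  ee: 0.11110 -0.25806 1.14427  τ: -24.23112 33.16839 -41.33139 -5.27731 0.45601
step 9  q: 1.35760 0.21373 -1.31522 -0.25122 0.95262  qd: 9.30700 -2.58523 -9.78934 -5.26418 1.34072  ee: 0.11824 -0.27870 1.07193  τ: -23.71397 33.03723 -40.37721 -5.22337 0.13820
step 10  q: 1.49910 0.17107 -1.45979 -0.33358 0.97036  qd: 9.56739 -3.10748 -9.47951 -5.71894 1.16138  ee: 0.12480 -0.29658 0.99578  τ: -22.32705 31.27507 -38.45764 -4.97769 -0.17411
step 11  q: 1.64513 0.12042 -1.59918 -0.42331 0.98607  qd: 9.90940 -3.65503 -9.09522 -6.28226 1.07591  ee: 0.13093 -0.31158 0.91698  τ: -20.36165 28.46191 -35.93105 -4.54742 -0.47093
step 12  q: 1.79688 0.06108 -1.73234 -0.52226 1.00132  qd: 10.32357 -4.27003 -8.64674 -6.99112 1.11423  ee: 0.13698 -0.32363 0.83670  τ: -17.95406 25.07084 -33.12132 -3.94958 -0.75093
step 13  q: 1.95522 -0.00831 -1.85846 -0.63284 1.01828  qd: 10.77246 -5.00661 -8.15414 -7.87798 1.32651  ee: 0.14357 -0.33257 0.75611  τ: -15.14319 21.51504 -30.29295 -3.20322 -1.01852
step 14  q: 2.12013 -0.09013 -1.97717 -0.75781 1.03996  qd: 11.17147 -5.94711 -7.66276 -8.95440 1.76348  ee: 0.15166 -0.33793 0.67638  τ: -11.90177 18.17207 -27.61015 -2.33141 -1.27691
step 15  q: 2.28992 -0.18832 -2.08907 -0.89974 1.06980  qd: 11.38519 -7.22193 -7.26156 -10.15570 2.41039  ee: 0.16248 -0.33858 0.59868  τ: -8.14744 15.31310 -25.05350 -1.37558 -1.51297
step 16  q: 2.46080 -0.30916 -2.19646 -1.05897 1.10995  qd: 11.29161 -9.01055 -7.09124 -11.19617 3.07611  ee: 0.17708 -0.33235 0.52421  τ: -3.74215 12.86726 -22.30611 -0.41770 -1.67672
step 17  q: 2.62838 -0.46158 -2.30389 -1.22868 1.15827  qd: 10.98597 -11.44557 -7.29553 -11.35869 3.39425  ee: 0.19458 -0.31650 0.45414  τ: 1.43646 10.30606 -18.85748 0.40681 -1.68907
step 18  q: 2.79295 -0.65469 -2.41724 -1.38843 1.20801  qd: 11.01806 -14.37169 -7.87292 -9.63762 3.23734  ee: 0.21040 -0.29090 0.38944  τ: 6.86503 7.53060 -14.76066 0.89243 -1.53264
step 19  q: 2.96528 -0.89267 -2.54093 -1.50515 1.25443  qd: 12.14611 -17.33092 -8.65984 -5.49793 2.96598  ee: 0.21872 -0.26178 0.33067  τ: 9.46848 5.82766 -11.46703 0.65123 -1.27882
step 20  q: 3.16506 -1.17322 -2.67811 -1.54037 1.29583  qd: 14.77082 -19.98754 -9.72540 1.50775 2.37606  ee: 0.21831 -0.23986 0.27764  τ: 0.08011 5.87612 -13.24935 -1.25351 -0.83040
step 21  q: 3.41428 -1.48937 -2.83693 -1.43752 1.31854  qd: 18.83516 -21.82594 -11.71071 13.85523 -0.03957  ee: 0.21598 -0.23742 0.22692  τ: -33.52975 7.94401 -21.28399 -5.54076 0.12743
step 22  q: 3.71829 -1.79420 -3.03121 -1.10648 1.28187  qd: 20.95483 -16.90086 -14.00467 30.07179 -6.00076  ee: 0.23129 -0.26734 0.16496  τ: 2.21484 16.34697 43.14924 -0.69112 1.99596
step 23  q: 3.99944 -1.93141 -3.21050 -0.72100 1.15885  qd: 15.75466 -2.61175 -9.31254 16.78932 -9.33656  ee: 0.26811 -0.30717 0.07780  τ: 24.12582 12.28065 69.97940 5.15458 2.00000
step 24  q: 4.20811 -1.93320 -3.31933 -0.58963 1.01299  qd: 12.30948 1.47167 -5.37705 0.76599 -9.28160  ee: 0.29451 -0.31535 -0.01437  τ: 13.26566 5.82929 52.76062 7.16948 2.00000
step 25  q: 4.37556 -1.90369 -3.39106 -0.61559 0.88438  qd: 10.08963 2.33972 -4.24870 -4.01408 -7.68119  ee: 0.31381 -0.29330 -0.10248  τ: 0.06811 1.03254 43.83908 8.04500 2.00000
step 26  q: 4.51150 -1.86782 -3.45479 -0.67493 0.78333  qd: 8.10046 2.39442 -4.26709 -3.81497 -5.79093  ee: 0.33212 -0.24799 -0.18501  τ: -10.38351 -2.20007 39.72438 8.11405 1.66136
step 27  q: 4.61849 -1.83421 -3.52064 -0.72476 0.70755  qd: 6.22473 2.08546 -4.50240 -2.81182 -4.29699  ee: 0.34880 -0.18703 -0.25751  τ: -16.55760 -4.15621 37.36329 7.88582 1.33318
step 28  q: 4.69860 -1.80572 -3.58945 -0.76158 0.65161  qd: 4.50878 1.73868 -4.65599 -2.07698 -3.13995  ee: 0.36172 -0.11865 -0.31835  τ: -19.29865 -5.31564 35.75600 7.57264 1.11759
step 29  q: 4.75463 -1.78169 -3.65967 -0.78928 0.61122  qd: 3.00778 1.49588 -4.69403 -1.58422 -2.23549  ee: 0.36985 -0.04917 -0.36869  τ: -19.76518 -5.99328 34.39506 7.18825 0.96964
step 30  q: 4.78993 -1.76031 -3.72972 -0.81054 0.58256  qd: 1.73662 1.38178 -4.63688 -1.20875 -1.58478  ee: 0.37313 0.01742 -0.41078
final ee position (m): 0.37313 0.01742 -0.41078


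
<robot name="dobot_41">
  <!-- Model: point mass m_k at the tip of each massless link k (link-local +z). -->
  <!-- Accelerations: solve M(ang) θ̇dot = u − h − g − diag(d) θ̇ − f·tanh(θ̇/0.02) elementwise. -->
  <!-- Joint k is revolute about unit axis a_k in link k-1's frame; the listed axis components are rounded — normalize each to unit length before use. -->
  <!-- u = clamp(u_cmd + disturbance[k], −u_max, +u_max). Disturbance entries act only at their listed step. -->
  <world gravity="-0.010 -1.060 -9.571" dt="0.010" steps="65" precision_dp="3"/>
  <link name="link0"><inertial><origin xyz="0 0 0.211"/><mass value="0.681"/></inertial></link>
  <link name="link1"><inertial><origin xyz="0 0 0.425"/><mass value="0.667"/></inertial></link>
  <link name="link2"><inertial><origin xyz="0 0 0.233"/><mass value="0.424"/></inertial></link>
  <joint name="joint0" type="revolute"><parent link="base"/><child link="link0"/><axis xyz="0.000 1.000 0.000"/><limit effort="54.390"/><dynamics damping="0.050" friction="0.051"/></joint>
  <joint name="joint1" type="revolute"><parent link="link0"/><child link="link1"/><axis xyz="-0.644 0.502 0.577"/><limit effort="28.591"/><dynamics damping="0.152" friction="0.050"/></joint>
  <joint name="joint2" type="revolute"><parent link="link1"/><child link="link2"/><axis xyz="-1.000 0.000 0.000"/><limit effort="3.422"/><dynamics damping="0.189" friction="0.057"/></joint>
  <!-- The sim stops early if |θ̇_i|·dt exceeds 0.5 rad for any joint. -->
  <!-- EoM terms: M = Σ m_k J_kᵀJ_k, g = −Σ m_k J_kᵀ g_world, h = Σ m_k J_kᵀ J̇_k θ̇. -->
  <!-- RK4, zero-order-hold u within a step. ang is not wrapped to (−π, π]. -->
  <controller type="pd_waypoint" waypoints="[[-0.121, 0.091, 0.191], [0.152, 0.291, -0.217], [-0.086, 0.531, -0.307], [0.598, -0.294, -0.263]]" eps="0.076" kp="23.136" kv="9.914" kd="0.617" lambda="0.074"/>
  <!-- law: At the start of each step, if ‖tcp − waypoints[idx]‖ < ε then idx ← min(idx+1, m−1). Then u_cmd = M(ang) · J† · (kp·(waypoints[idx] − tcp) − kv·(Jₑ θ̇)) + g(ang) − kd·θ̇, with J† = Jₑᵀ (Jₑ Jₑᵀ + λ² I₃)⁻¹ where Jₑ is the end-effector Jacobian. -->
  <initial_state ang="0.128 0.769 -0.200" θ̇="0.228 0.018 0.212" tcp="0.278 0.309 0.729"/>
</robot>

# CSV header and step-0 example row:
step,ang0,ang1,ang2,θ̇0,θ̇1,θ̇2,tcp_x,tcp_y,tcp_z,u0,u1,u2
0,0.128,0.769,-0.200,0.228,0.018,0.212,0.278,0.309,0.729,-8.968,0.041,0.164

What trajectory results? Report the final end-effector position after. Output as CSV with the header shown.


step,ang0,ang1,ang2,θ̇0,θ̇1,θ̇2,tcp_x,tcp_y,tcp_z,u0,u1,u2
1,0.129,0.771,-0.202,-0.008,0.370,-0.594,0.279,0.310,0.728,-8.434,-0.198,0.631
2,0.128,0.776,-0.209,-0.164,0.544,-0.734,0.279,0.311,0.727,-7.851,-0.416,0.633
3,0.126,0.782,-0.216,-0.294,0.672,-0.753,0.279,0.312,0.726,-7.298,-0.609,0.558
4,0.122,0.789,-0.224,-0.408,0.779,-0.747,0.278,0.314,0.725,-6.786,-0.781,0.475
5,0.118,0.797,-0.231,-0.511,0.871,-0.738,0.275,0.316,0.724,-6.314,-0.933,0.396
6,0.112,0.806,-0.239,-0.603,0.951,-0.729,0.273,0.319,0.723,-5.878,-1.068,0.325
7,0.106,0.816,-0.246,-0.686,1.020,-0.722,0.269,0.322,0.722,-5.475,-1.189,0.261
8,0.099,0.827,-0.253,-0.761,1.080,-0.716,0.265,0.325,0.721,-5.101,-1.298,0.203
9,0.091,0.838,-0.260,-0.828,1.131,-0.712,0.261,0.328,0.720,-4.752,-1.397,0.150
10,0.082,0.849,-0.267,-0.889,1.175,-0.708,0.256,0.332,0.719,-4.427,-1.486,0.103
11,0.073,0.861,-0.274,-0.945,1.213,-0.706,0.251,0.336,0.718,-4.122,-1.568,0.059
12,0.063,0.873,-0.281,-0.995,1.245,-0.705,0.245,0.340,0.716,-3.835,-1.643,0.020
13,0.053,0.886,-0.288,-1.041,1.272,-0.704,0.239,0.344,0.715,-3.565,-1.712,-0.016
14,0.042,0.899,-0.295,-1.083,1.294,-0.704,0.233,0.349,0.713,-3.310,-1.777,-0.050
15,0.031,0.912,-0.302,-1.121,1.312,-0.705,0.227,0.353,0.712,-3.067,-1.838,-0.080
16,0.020,0.925,-0.309,-1.155,1.327,-0.706,0.220,0.358,0.710,-2.836,-1.895,-0.109
17,0.008,0.938,-0.317,-1.187,1.338,-0.707,0.213,0.362,0.708,-2.615,-1.949,-0.135
18,-0.004,0.952,-0.324,-1.216,1.347,-0.709,0.206,0.367,0.707,-2.404,-2.000,-0.159
19,-0.016,0.965,-0.331,-1.242,1.353,-0.711,0.198,0.371,0.705,-2.201,-2.050,-0.182
20,-0.029,0.979,-0.338,-1.266,1.356,-0.714,0.191,0.376,0.703,-2.006,-2.097,-0.204
21,-0.041,0.992,-0.345,-1.288,1.358,-0.716,0.183,0.380,0.701,-1.818,-2.142,-0.224
22,-0.054,1.006,-0.352,-1.308,1.358,-0.718,0.175,0.384,0.699,-1.637,-2.186,-0.243
23,-0.067,1.020,-0.359,-1.326,1.356,-0.721,0.168,0.389,0.696,-1.461,-2.228,-0.261
24,-0.081,1.033,-0.367,-1.343,1.353,-0.724,0.160,0.393,0.694,-1.290,-2.270,-0.278
25,-0.094,1.047,-0.374,-1.358,1.348,-0.726,0.152,0.398,0.692,-1.125,-2.310,-0.294
26,-0.108,1.060,-0.381,-1.372,1.342,-0.729,0.144,0.402,0.689,-0.964,-2.349,-0.310
27,-0.122,1.073,-0.388,-1.385,1.335,-0.732,0.135,0.406,0.686,-0.807,-2.387,-0.324
28,-0.136,1.087,-0.396,-1.396,1.327,-0.735,0.127,0.410,0.684,-0.654,-2.424,-0.338
29,-0.150,1.100,-0.403,-1.406,1.319,-0.737,0.119,0.414,0.681,-0.506,-2.461,-0.352
30,-0.164,1.113,-0.410,-1.416,1.309,-0.740,0.111,0.418,0.678,-0.360,-2.496,-0.365
31,-0.178,1.126,-0.418,-1.424,1.299,-0.742,0.103,0.422,0.675,-0.219,-2.531,-0.377
32,-0.192,1.139,-0.425,-1.431,1.288,-0.745,0.095,0.426,0.672,-0.080,-2.565,-0.389
33,-0.207,1.152,-0.433,-1.438,1.277,-0.747,0.087,0.430,0.668,0.055,-2.599,-0.400
34,-0.221,1.165,-0.440,-1.443,1.266,-0.750,0.079,0.433,0.665,0.187,-2.631,-0.411
35,-0.235,1.177,-0.448,-1.448,1.253,-0.752,0.070,0.437,0.662,0.316,-2.663,-0.422
36,-0.250,1.190,-0.455,-1.452,1.241,-0.755,0.062,0.440,0.658,0.442,-2.695,-0.432
37,-0.264,1.202,-0.463,-1.455,1.228,-0.757,0.054,0.444,0.654,0.565,-2.725,-0.442
38,-0.279,1.214,-0.470,-1.457,1.215,-0.759,0.047,0.447,0.651,0.686,-2.755,-0.451
39,-0.294,1.226,-0.478,-1.459,1.202,-0.761,0.039,0.450,0.647,0.803,-2.784,-0.460
40,-0.308,1.238,-0.486,-1.460,1.189,-0.764,0.031,0.453,0.643,0.918,-2.812,-0.469
41,-0.323,1.250,-0.493,-1.461,1.176,-0.766,0.023,0.456,0.639,1.031,-2.840,-0.478
42,-0.337,1.262,-0.501,-1.461,1.162,-0.768,0.015,0.459,0.635,1.140,-2.867,-0.486
43,-0.352,1.273,-0.509,-1.460,1.149,-0.770,0.008,0.462,0.631,1.247,-2.893,-0.494
44,-0.367,1.285,-0.516,-1.459,1.135,-0.772,0.000,0.465,0.627,1.352,-2.919,-0.501
45,-0.381,1.296,-0.524,-1.457,1.122,-0.773,-0.007,0.468,0.623,1.454,-2.944,-0.508
46,-0.396,1.307,-0.532,-1.455,1.108,-0.775,-0.014,0.470,0.619,1.553,-2.968,-0.515
47,-0.410,1.318,-0.539,-1.452,1.095,-0.777,-0.021,0.473,0.614,1.650,-2.991,-0.522
48,-0.425,1.329,-0.547,-1.448,1.081,-0.779,-0.028,0.475,0.610,1.745,-3.014,-0.528
49,-0.439,1.340,-0.555,-1.444,1.068,-0.781,-0.035,0.478,0.606,1.837,-3.036,-0.535
50,-0.454,1.350,-0.563,-1.440,1.055,-0.782,-0.042,0.480,0.601,1.926,-3.057,-0.540
51,-0.468,1.361,-0.571,-1.435,1.042,-0.784,-0.049,0.482,0.597,2.013,-3.078,-0.546
52,-0.482,1.371,-0.579,-1.430,1.029,-0.786,-0.056,0.485,0.592,2.098,-3.098,-0.551
53,-0.497,1.381,-0.586,-1.424,1.016,-0.787,-0.062,0.487,0.588,2.181,-3.117,-0.557
54,-0.511,1.392,-0.594,-1.418,1.003,-0.789,-0.068,0.489,0.583,2.261,-3.135,-0.562
55,-0.525,1.402,-0.602,-1.412,0.991,-0.790,-0.075,0.491,0.578,2.339,-3.153,-0.566
56,-0.539,1.411,-0.610,-1.405,0.978,-0.792,-0.081,0.492,0.574,2.415,-3.170,-0.571
57,-0.553,1.421,-0.618,-1.397,0.966,-0.793,-0.087,0.494,0.569,2.488,-3.186,-0.575
58,-0.567,1.431,-0.626,-1.390,0.954,-0.795,-0.093,0.496,0.564,2.560,-3.202,-0.579
59,-0.581,1.440,-0.634,-1.382,0.943,-0.796,-0.098,0.498,0.559,2.629,-3.217,-0.583
60,-0.595,1.450,-0.642,-1.373,0.931,-0.797,-0.104,0.499,0.555,2.696,-3.231,-0.586
61,-0.608,1.459,-0.650,-1.365,0.920,-0.799,-0.109,0.501,0.550,2.761,-3.245,-0.590
62,-0.622,1.468,-0.658,-1.356,0.909,-0.800,-0.115,0.502,0.545,2.824,-3.257,-0.593
63,-0.635,1.477,-0.666,-1.346,0.898,-0.801,-0.120,0.503,0.540,2.885,-3.270,-0.596
64,-0.649,1.486,-0.674,-1.337,0.887,-0.802,-0.125,0.505,0.535,2.944,-3.281,-0.598
65,-0.662,1.495,-0.682,-1.327,0.876,-0.804,-0.130,0.506,0.531,,,
# final tcp position (m): -0.130 0.506 0.531
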